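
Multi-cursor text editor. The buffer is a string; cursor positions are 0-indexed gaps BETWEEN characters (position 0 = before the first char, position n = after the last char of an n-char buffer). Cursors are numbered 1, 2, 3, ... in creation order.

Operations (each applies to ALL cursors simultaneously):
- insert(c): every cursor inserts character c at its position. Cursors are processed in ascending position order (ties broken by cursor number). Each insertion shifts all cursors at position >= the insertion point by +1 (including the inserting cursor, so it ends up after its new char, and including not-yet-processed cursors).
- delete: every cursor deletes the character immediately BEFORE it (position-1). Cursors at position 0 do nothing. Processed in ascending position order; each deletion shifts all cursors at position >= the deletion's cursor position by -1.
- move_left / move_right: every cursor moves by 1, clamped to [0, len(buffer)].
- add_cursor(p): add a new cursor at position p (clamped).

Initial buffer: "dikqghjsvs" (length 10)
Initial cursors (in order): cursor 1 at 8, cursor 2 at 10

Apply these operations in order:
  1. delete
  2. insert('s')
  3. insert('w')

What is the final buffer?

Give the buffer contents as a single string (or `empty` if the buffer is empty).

After op 1 (delete): buffer="dikqghjv" (len 8), cursors c1@7 c2@8, authorship ........
After op 2 (insert('s')): buffer="dikqghjsvs" (len 10), cursors c1@8 c2@10, authorship .......1.2
After op 3 (insert('w')): buffer="dikqghjswvsw" (len 12), cursors c1@9 c2@12, authorship .......11.22

Answer: dikqghjswvsw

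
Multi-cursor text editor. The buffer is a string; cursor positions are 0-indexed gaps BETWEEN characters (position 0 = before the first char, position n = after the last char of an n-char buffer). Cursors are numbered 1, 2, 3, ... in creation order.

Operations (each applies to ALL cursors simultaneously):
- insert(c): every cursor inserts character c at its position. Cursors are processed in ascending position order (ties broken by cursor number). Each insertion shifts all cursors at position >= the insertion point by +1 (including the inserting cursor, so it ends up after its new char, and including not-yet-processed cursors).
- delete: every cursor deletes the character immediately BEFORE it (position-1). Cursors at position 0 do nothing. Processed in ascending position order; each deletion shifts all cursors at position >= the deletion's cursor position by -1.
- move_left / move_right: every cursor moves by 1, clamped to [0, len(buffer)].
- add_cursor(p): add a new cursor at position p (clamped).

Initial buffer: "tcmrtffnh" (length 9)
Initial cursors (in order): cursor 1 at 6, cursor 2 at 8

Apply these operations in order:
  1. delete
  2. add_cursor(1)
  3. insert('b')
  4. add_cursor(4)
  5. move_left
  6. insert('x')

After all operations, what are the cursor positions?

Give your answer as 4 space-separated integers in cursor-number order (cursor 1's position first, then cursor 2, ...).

Answer: 9 12 2 5

Derivation:
After op 1 (delete): buffer="tcmrtfh" (len 7), cursors c1@5 c2@6, authorship .......
After op 2 (add_cursor(1)): buffer="tcmrtfh" (len 7), cursors c3@1 c1@5 c2@6, authorship .......
After op 3 (insert('b')): buffer="tbcmrtbfbh" (len 10), cursors c3@2 c1@7 c2@9, authorship .3....1.2.
After op 4 (add_cursor(4)): buffer="tbcmrtbfbh" (len 10), cursors c3@2 c4@4 c1@7 c2@9, authorship .3....1.2.
After op 5 (move_left): buffer="tbcmrtbfbh" (len 10), cursors c3@1 c4@3 c1@6 c2@8, authorship .3....1.2.
After op 6 (insert('x')): buffer="txbcxmrtxbfxbh" (len 14), cursors c3@2 c4@5 c1@9 c2@12, authorship .33.4...11.22.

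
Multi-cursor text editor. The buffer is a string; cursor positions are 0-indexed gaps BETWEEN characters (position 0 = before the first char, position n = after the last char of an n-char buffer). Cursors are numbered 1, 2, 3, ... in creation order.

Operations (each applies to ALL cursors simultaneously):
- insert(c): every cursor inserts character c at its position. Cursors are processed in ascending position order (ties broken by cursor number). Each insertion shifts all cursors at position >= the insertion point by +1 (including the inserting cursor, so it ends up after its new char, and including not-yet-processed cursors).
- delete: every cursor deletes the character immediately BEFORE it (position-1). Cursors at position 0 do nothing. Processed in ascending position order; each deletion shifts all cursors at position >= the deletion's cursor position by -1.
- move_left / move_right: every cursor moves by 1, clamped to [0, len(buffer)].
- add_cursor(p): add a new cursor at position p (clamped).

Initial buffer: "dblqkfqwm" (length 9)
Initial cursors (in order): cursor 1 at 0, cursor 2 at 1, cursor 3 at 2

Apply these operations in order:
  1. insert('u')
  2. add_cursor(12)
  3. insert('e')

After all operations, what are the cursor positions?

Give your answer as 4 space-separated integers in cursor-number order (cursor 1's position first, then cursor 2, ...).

After op 1 (insert('u')): buffer="udubulqkfqwm" (len 12), cursors c1@1 c2@3 c3@5, authorship 1.2.3.......
After op 2 (add_cursor(12)): buffer="udubulqkfqwm" (len 12), cursors c1@1 c2@3 c3@5 c4@12, authorship 1.2.3.......
After op 3 (insert('e')): buffer="ueduebuelqkfqwme" (len 16), cursors c1@2 c2@5 c3@8 c4@16, authorship 11.22.33.......4

Answer: 2 5 8 16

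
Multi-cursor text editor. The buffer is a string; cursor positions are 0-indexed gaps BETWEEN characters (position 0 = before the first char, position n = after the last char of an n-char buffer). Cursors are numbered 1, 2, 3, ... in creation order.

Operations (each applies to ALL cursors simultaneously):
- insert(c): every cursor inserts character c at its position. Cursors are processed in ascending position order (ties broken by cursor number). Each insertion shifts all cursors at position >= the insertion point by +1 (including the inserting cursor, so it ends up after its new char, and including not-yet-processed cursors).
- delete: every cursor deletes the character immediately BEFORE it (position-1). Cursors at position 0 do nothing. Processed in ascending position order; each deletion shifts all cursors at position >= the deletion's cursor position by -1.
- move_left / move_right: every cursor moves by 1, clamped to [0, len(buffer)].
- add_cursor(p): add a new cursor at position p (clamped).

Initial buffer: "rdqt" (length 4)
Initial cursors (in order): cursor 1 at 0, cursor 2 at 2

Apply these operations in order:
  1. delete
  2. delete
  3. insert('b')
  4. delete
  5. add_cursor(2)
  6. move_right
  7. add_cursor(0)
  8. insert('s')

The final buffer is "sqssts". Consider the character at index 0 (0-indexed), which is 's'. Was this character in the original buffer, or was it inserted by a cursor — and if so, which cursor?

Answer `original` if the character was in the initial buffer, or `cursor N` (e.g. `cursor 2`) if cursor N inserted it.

Answer: cursor 4

Derivation:
After op 1 (delete): buffer="rqt" (len 3), cursors c1@0 c2@1, authorship ...
After op 2 (delete): buffer="qt" (len 2), cursors c1@0 c2@0, authorship ..
After op 3 (insert('b')): buffer="bbqt" (len 4), cursors c1@2 c2@2, authorship 12..
After op 4 (delete): buffer="qt" (len 2), cursors c1@0 c2@0, authorship ..
After op 5 (add_cursor(2)): buffer="qt" (len 2), cursors c1@0 c2@0 c3@2, authorship ..
After op 6 (move_right): buffer="qt" (len 2), cursors c1@1 c2@1 c3@2, authorship ..
After op 7 (add_cursor(0)): buffer="qt" (len 2), cursors c4@0 c1@1 c2@1 c3@2, authorship ..
After op 8 (insert('s')): buffer="sqssts" (len 6), cursors c4@1 c1@4 c2@4 c3@6, authorship 4.12.3
Authorship (.=original, N=cursor N): 4 . 1 2 . 3
Index 0: author = 4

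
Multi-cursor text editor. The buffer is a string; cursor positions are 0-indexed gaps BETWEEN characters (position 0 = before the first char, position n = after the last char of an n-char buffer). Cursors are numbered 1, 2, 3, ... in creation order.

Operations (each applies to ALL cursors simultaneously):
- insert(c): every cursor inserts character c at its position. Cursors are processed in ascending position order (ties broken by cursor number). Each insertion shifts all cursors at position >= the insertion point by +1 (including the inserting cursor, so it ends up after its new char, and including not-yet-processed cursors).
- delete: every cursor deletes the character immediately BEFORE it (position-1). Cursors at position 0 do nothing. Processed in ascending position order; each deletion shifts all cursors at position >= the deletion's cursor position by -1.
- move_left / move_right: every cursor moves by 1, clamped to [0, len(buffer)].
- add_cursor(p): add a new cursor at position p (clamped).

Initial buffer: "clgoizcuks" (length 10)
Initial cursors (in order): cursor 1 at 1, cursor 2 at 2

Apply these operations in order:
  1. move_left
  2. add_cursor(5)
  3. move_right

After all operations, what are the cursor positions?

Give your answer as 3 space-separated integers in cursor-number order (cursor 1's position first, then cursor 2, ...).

After op 1 (move_left): buffer="clgoizcuks" (len 10), cursors c1@0 c2@1, authorship ..........
After op 2 (add_cursor(5)): buffer="clgoizcuks" (len 10), cursors c1@0 c2@1 c3@5, authorship ..........
After op 3 (move_right): buffer="clgoizcuks" (len 10), cursors c1@1 c2@2 c3@6, authorship ..........

Answer: 1 2 6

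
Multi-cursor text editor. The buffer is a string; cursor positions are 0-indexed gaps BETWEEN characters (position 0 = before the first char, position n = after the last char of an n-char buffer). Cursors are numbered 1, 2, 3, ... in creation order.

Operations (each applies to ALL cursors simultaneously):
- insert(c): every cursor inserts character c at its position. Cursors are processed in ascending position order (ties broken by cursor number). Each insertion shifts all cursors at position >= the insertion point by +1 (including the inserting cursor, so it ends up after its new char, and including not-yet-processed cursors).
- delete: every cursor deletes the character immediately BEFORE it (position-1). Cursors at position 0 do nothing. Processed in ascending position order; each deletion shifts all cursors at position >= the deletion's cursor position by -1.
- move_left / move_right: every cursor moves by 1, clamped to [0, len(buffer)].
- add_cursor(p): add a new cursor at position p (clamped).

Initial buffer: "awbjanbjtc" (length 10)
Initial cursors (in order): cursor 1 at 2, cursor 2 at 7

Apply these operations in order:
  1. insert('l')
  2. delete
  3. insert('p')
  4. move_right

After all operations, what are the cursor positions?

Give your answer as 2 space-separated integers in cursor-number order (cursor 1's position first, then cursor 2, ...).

Answer: 4 10

Derivation:
After op 1 (insert('l')): buffer="awlbjanbljtc" (len 12), cursors c1@3 c2@9, authorship ..1.....2...
After op 2 (delete): buffer="awbjanbjtc" (len 10), cursors c1@2 c2@7, authorship ..........
After op 3 (insert('p')): buffer="awpbjanbpjtc" (len 12), cursors c1@3 c2@9, authorship ..1.....2...
After op 4 (move_right): buffer="awpbjanbpjtc" (len 12), cursors c1@4 c2@10, authorship ..1.....2...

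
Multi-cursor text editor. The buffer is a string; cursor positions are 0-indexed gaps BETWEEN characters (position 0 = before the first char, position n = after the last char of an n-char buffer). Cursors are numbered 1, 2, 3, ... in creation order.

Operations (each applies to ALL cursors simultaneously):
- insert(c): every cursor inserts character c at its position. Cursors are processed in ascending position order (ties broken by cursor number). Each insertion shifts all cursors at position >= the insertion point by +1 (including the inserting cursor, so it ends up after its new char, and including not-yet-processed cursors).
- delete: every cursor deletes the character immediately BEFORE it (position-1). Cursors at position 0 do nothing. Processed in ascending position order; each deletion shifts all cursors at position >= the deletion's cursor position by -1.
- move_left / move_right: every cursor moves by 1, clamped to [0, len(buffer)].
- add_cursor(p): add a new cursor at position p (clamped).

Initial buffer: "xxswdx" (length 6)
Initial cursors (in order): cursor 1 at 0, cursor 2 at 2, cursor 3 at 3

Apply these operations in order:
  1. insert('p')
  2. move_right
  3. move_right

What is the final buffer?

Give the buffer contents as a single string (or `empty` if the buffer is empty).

Answer: pxxpspwdx

Derivation:
After op 1 (insert('p')): buffer="pxxpspwdx" (len 9), cursors c1@1 c2@4 c3@6, authorship 1..2.3...
After op 2 (move_right): buffer="pxxpspwdx" (len 9), cursors c1@2 c2@5 c3@7, authorship 1..2.3...
After op 3 (move_right): buffer="pxxpspwdx" (len 9), cursors c1@3 c2@6 c3@8, authorship 1..2.3...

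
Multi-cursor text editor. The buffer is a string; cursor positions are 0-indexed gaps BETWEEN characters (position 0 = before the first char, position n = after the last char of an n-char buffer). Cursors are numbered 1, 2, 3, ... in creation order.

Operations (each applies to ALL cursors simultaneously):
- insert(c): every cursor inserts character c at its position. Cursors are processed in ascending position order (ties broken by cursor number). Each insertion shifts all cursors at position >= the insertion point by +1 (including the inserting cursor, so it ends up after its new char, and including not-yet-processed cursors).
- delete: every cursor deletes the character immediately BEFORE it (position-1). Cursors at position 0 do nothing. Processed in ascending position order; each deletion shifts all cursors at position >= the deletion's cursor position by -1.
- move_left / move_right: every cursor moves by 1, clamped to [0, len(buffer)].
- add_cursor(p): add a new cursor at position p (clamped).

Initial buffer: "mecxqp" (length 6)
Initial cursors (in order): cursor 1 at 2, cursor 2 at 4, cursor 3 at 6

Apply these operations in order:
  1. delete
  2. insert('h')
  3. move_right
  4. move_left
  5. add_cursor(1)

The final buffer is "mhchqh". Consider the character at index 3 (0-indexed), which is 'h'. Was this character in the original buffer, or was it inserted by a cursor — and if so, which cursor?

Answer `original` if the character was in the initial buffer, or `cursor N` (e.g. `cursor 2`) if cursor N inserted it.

Answer: cursor 2

Derivation:
After op 1 (delete): buffer="mcq" (len 3), cursors c1@1 c2@2 c3@3, authorship ...
After op 2 (insert('h')): buffer="mhchqh" (len 6), cursors c1@2 c2@4 c3@6, authorship .1.2.3
After op 3 (move_right): buffer="mhchqh" (len 6), cursors c1@3 c2@5 c3@6, authorship .1.2.3
After op 4 (move_left): buffer="mhchqh" (len 6), cursors c1@2 c2@4 c3@5, authorship .1.2.3
After op 5 (add_cursor(1)): buffer="mhchqh" (len 6), cursors c4@1 c1@2 c2@4 c3@5, authorship .1.2.3
Authorship (.=original, N=cursor N): . 1 . 2 . 3
Index 3: author = 2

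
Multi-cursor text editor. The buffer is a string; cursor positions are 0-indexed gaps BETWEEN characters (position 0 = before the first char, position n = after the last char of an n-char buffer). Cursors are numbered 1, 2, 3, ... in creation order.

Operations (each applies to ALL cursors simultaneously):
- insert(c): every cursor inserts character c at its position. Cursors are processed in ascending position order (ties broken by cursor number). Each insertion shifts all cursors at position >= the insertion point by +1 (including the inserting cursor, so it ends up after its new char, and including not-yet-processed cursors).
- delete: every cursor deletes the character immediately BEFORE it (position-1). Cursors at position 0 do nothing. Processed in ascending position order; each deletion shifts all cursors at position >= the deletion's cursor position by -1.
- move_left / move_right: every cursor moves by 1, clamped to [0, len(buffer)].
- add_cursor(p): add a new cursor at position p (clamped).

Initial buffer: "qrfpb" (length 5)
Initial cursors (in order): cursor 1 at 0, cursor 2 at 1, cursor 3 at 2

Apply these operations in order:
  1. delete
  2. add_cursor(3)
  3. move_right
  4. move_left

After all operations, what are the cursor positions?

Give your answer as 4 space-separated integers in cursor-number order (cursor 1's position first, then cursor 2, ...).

Answer: 0 0 0 2

Derivation:
After op 1 (delete): buffer="fpb" (len 3), cursors c1@0 c2@0 c3@0, authorship ...
After op 2 (add_cursor(3)): buffer="fpb" (len 3), cursors c1@0 c2@0 c3@0 c4@3, authorship ...
After op 3 (move_right): buffer="fpb" (len 3), cursors c1@1 c2@1 c3@1 c4@3, authorship ...
After op 4 (move_left): buffer="fpb" (len 3), cursors c1@0 c2@0 c3@0 c4@2, authorship ...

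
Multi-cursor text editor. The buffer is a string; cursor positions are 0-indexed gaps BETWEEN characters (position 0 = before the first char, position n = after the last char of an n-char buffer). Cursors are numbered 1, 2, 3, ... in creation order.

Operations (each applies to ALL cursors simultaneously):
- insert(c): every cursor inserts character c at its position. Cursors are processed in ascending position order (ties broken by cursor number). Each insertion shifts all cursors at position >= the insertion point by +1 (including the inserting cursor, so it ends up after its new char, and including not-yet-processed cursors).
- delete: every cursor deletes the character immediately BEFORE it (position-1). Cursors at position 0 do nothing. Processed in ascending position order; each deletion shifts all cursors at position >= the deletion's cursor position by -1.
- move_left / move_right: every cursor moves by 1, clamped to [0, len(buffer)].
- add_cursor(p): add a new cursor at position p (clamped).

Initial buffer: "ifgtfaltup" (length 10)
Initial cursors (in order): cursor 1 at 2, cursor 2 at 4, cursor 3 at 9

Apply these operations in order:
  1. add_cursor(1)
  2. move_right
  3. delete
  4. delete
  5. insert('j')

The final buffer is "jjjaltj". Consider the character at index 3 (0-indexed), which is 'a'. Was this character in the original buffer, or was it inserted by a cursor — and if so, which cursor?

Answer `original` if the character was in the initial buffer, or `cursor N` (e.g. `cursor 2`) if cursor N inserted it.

Answer: original

Derivation:
After op 1 (add_cursor(1)): buffer="ifgtfaltup" (len 10), cursors c4@1 c1@2 c2@4 c3@9, authorship ..........
After op 2 (move_right): buffer="ifgtfaltup" (len 10), cursors c4@2 c1@3 c2@5 c3@10, authorship ..........
After op 3 (delete): buffer="italtu" (len 6), cursors c1@1 c4@1 c2@2 c3@6, authorship ......
After op 4 (delete): buffer="alt" (len 3), cursors c1@0 c2@0 c4@0 c3@3, authorship ...
After op 5 (insert('j')): buffer="jjjaltj" (len 7), cursors c1@3 c2@3 c4@3 c3@7, authorship 124...3
Authorship (.=original, N=cursor N): 1 2 4 . . . 3
Index 3: author = original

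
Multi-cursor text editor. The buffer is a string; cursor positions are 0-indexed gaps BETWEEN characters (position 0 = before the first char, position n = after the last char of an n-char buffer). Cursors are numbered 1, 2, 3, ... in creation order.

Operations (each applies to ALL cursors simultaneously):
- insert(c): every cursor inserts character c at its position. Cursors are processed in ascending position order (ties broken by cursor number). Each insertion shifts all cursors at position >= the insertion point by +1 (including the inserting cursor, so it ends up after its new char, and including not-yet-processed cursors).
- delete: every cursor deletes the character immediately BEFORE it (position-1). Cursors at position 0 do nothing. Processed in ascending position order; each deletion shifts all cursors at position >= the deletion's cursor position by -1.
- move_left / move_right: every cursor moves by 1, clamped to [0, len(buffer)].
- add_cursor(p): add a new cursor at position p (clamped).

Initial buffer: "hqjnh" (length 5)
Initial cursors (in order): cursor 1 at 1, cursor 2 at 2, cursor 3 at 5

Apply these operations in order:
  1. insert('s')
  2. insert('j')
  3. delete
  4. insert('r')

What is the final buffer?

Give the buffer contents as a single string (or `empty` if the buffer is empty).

After op 1 (insert('s')): buffer="hsqsjnhs" (len 8), cursors c1@2 c2@4 c3@8, authorship .1.2...3
After op 2 (insert('j')): buffer="hsjqsjjnhsj" (len 11), cursors c1@3 c2@6 c3@11, authorship .11.22...33
After op 3 (delete): buffer="hsqsjnhs" (len 8), cursors c1@2 c2@4 c3@8, authorship .1.2...3
After op 4 (insert('r')): buffer="hsrqsrjnhsr" (len 11), cursors c1@3 c2@6 c3@11, authorship .11.22...33

Answer: hsrqsrjnhsr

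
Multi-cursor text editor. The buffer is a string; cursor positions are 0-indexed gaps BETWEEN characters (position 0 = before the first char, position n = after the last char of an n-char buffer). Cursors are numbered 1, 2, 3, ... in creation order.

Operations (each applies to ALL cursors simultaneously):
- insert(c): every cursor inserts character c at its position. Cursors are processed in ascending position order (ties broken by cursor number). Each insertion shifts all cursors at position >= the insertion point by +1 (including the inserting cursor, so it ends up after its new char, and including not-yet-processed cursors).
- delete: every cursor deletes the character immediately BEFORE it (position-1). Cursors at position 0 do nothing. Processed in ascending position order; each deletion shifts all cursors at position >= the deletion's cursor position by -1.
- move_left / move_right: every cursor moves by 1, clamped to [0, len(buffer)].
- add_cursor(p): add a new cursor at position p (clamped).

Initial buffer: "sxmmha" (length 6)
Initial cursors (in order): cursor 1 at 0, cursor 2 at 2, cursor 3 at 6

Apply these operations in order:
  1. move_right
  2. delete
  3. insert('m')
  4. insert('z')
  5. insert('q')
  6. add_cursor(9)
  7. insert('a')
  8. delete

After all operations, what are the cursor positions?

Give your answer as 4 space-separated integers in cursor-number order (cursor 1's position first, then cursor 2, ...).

After op 1 (move_right): buffer="sxmmha" (len 6), cursors c1@1 c2@3 c3@6, authorship ......
After op 2 (delete): buffer="xmh" (len 3), cursors c1@0 c2@1 c3@3, authorship ...
After op 3 (insert('m')): buffer="mxmmhm" (len 6), cursors c1@1 c2@3 c3@6, authorship 1.2..3
After op 4 (insert('z')): buffer="mzxmzmhmz" (len 9), cursors c1@2 c2@5 c3@9, authorship 11.22..33
After op 5 (insert('q')): buffer="mzqxmzqmhmzq" (len 12), cursors c1@3 c2@7 c3@12, authorship 111.222..333
After op 6 (add_cursor(9)): buffer="mzqxmzqmhmzq" (len 12), cursors c1@3 c2@7 c4@9 c3@12, authorship 111.222..333
After op 7 (insert('a')): buffer="mzqaxmzqamhamzqa" (len 16), cursors c1@4 c2@9 c4@12 c3@16, authorship 1111.2222..43333
After op 8 (delete): buffer="mzqxmzqmhmzq" (len 12), cursors c1@3 c2@7 c4@9 c3@12, authorship 111.222..333

Answer: 3 7 12 9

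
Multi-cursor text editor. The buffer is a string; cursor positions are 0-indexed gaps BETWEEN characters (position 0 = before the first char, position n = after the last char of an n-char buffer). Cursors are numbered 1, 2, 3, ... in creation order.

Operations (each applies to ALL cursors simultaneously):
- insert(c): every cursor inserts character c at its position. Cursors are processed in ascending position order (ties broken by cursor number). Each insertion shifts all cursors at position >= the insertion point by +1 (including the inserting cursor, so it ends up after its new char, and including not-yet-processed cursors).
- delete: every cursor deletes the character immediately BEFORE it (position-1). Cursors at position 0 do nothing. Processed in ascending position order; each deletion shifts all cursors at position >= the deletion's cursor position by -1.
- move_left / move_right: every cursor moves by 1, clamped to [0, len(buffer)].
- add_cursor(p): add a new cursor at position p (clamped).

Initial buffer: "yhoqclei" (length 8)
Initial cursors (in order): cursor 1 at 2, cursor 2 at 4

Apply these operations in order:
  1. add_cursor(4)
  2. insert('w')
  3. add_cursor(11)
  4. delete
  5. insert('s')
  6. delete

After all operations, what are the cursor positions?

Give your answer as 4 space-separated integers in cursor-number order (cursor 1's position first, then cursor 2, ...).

After op 1 (add_cursor(4)): buffer="yhoqclei" (len 8), cursors c1@2 c2@4 c3@4, authorship ........
After op 2 (insert('w')): buffer="yhwoqwwclei" (len 11), cursors c1@3 c2@7 c3@7, authorship ..1..23....
After op 3 (add_cursor(11)): buffer="yhwoqwwclei" (len 11), cursors c1@3 c2@7 c3@7 c4@11, authorship ..1..23....
After op 4 (delete): buffer="yhoqcle" (len 7), cursors c1@2 c2@4 c3@4 c4@7, authorship .......
After op 5 (insert('s')): buffer="yhsoqsscles" (len 11), cursors c1@3 c2@7 c3@7 c4@11, authorship ..1..23...4
After op 6 (delete): buffer="yhoqcle" (len 7), cursors c1@2 c2@4 c3@4 c4@7, authorship .......

Answer: 2 4 4 7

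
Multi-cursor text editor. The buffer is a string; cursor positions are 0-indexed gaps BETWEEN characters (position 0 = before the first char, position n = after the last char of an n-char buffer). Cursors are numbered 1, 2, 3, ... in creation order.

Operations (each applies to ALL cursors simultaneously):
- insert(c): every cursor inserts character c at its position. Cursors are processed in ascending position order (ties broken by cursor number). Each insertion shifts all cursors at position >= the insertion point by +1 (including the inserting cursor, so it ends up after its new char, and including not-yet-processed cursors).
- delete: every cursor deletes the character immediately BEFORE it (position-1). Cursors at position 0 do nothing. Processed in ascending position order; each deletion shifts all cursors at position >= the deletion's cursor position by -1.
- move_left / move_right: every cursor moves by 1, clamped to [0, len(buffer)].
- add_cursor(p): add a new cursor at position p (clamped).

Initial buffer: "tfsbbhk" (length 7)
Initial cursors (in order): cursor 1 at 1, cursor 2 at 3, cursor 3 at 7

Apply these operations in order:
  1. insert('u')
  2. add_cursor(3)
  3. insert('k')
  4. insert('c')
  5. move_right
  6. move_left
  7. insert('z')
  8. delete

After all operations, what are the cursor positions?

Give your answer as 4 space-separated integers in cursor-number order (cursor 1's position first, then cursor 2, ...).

After op 1 (insert('u')): buffer="tufsubbhku" (len 10), cursors c1@2 c2@5 c3@10, authorship .1..2....3
After op 2 (add_cursor(3)): buffer="tufsubbhku" (len 10), cursors c1@2 c4@3 c2@5 c3@10, authorship .1..2....3
After op 3 (insert('k')): buffer="tukfksukbbhkuk" (len 14), cursors c1@3 c4@5 c2@8 c3@14, authorship .11.4.22....33
After op 4 (insert('c')): buffer="tukcfkcsukcbbhkukc" (len 18), cursors c1@4 c4@7 c2@11 c3@18, authorship .111.44.222....333
After op 5 (move_right): buffer="tukcfkcsukcbbhkukc" (len 18), cursors c1@5 c4@8 c2@12 c3@18, authorship .111.44.222....333
After op 6 (move_left): buffer="tukcfkcsukcbbhkukc" (len 18), cursors c1@4 c4@7 c2@11 c3@17, authorship .111.44.222....333
After op 7 (insert('z')): buffer="tukczfkczsukczbbhkukzc" (len 22), cursors c1@5 c4@9 c2@14 c3@21, authorship .1111.444.2222....3333
After op 8 (delete): buffer="tukcfkcsukcbbhkukc" (len 18), cursors c1@4 c4@7 c2@11 c3@17, authorship .111.44.222....333

Answer: 4 11 17 7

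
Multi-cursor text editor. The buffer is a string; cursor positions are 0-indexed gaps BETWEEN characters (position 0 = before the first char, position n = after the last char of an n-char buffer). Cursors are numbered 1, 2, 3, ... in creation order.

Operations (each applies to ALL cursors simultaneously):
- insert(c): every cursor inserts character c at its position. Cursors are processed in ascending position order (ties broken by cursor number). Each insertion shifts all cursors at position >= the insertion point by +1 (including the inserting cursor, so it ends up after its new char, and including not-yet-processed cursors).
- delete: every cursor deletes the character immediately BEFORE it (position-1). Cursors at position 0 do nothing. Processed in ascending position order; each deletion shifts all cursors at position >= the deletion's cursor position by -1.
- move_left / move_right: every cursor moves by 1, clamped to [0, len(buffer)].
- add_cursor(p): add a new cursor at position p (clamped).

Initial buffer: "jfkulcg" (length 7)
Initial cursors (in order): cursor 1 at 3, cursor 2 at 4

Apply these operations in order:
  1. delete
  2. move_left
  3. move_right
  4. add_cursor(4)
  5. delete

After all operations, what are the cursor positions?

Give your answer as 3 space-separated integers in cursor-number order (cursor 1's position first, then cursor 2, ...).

Answer: 0 0 1

Derivation:
After op 1 (delete): buffer="jflcg" (len 5), cursors c1@2 c2@2, authorship .....
After op 2 (move_left): buffer="jflcg" (len 5), cursors c1@1 c2@1, authorship .....
After op 3 (move_right): buffer="jflcg" (len 5), cursors c1@2 c2@2, authorship .....
After op 4 (add_cursor(4)): buffer="jflcg" (len 5), cursors c1@2 c2@2 c3@4, authorship .....
After op 5 (delete): buffer="lg" (len 2), cursors c1@0 c2@0 c3@1, authorship ..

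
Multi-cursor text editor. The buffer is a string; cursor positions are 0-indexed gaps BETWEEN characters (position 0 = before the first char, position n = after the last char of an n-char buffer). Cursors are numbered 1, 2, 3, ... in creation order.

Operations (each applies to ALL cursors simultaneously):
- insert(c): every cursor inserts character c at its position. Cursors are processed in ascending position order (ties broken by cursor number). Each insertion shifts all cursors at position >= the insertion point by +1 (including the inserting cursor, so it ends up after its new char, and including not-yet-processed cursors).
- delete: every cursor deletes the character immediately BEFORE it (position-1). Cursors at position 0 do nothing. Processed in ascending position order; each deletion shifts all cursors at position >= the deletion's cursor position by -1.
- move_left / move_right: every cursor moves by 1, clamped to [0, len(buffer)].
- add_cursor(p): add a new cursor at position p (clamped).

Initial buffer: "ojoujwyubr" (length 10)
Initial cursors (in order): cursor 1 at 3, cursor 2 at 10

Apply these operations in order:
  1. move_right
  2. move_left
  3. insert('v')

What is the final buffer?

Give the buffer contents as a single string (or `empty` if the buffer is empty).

After op 1 (move_right): buffer="ojoujwyubr" (len 10), cursors c1@4 c2@10, authorship ..........
After op 2 (move_left): buffer="ojoujwyubr" (len 10), cursors c1@3 c2@9, authorship ..........
After op 3 (insert('v')): buffer="ojovujwyubvr" (len 12), cursors c1@4 c2@11, authorship ...1......2.

Answer: ojovujwyubvr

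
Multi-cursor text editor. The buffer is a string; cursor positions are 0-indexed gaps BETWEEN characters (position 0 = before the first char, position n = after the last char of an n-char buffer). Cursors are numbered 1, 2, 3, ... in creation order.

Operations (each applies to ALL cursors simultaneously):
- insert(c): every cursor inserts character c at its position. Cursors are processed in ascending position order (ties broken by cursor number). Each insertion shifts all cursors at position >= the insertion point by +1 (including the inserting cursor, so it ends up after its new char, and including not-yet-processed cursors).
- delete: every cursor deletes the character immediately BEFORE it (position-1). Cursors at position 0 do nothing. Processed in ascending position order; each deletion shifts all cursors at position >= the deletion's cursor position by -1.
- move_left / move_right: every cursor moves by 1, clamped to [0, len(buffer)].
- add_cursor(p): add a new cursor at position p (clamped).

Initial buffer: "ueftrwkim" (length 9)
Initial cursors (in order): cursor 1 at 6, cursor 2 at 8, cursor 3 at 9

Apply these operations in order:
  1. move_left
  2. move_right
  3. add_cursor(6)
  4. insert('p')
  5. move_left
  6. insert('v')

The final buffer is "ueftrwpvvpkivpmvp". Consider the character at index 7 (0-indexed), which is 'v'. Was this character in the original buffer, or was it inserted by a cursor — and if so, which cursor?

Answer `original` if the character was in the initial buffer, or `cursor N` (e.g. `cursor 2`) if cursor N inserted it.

After op 1 (move_left): buffer="ueftrwkim" (len 9), cursors c1@5 c2@7 c3@8, authorship .........
After op 2 (move_right): buffer="ueftrwkim" (len 9), cursors c1@6 c2@8 c3@9, authorship .........
After op 3 (add_cursor(6)): buffer="ueftrwkim" (len 9), cursors c1@6 c4@6 c2@8 c3@9, authorship .........
After op 4 (insert('p')): buffer="ueftrwppkipmp" (len 13), cursors c1@8 c4@8 c2@11 c3@13, authorship ......14..2.3
After op 5 (move_left): buffer="ueftrwppkipmp" (len 13), cursors c1@7 c4@7 c2@10 c3@12, authorship ......14..2.3
After op 6 (insert('v')): buffer="ueftrwpvvpkivpmvp" (len 17), cursors c1@9 c4@9 c2@13 c3@16, authorship ......1144..22.33
Authorship (.=original, N=cursor N): . . . . . . 1 1 4 4 . . 2 2 . 3 3
Index 7: author = 1

Answer: cursor 1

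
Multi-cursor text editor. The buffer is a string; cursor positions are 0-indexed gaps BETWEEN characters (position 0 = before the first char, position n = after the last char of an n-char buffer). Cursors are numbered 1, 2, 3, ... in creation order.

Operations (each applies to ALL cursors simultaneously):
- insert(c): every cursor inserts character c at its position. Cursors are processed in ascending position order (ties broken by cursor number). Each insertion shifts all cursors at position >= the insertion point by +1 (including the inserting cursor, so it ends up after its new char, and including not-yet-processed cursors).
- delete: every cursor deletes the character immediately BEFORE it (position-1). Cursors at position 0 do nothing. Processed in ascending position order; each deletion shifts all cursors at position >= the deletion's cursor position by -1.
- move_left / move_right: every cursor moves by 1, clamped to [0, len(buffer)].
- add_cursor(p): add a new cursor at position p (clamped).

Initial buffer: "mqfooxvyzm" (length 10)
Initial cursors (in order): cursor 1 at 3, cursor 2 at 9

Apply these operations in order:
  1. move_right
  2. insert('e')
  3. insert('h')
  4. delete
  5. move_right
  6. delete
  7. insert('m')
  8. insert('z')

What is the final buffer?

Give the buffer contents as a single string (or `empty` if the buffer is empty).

Answer: mqfoemzxvyzmmz

Derivation:
After op 1 (move_right): buffer="mqfooxvyzm" (len 10), cursors c1@4 c2@10, authorship ..........
After op 2 (insert('e')): buffer="mqfoeoxvyzme" (len 12), cursors c1@5 c2@12, authorship ....1......2
After op 3 (insert('h')): buffer="mqfoehoxvyzmeh" (len 14), cursors c1@6 c2@14, authorship ....11......22
After op 4 (delete): buffer="mqfoeoxvyzme" (len 12), cursors c1@5 c2@12, authorship ....1......2
After op 5 (move_right): buffer="mqfoeoxvyzme" (len 12), cursors c1@6 c2@12, authorship ....1......2
After op 6 (delete): buffer="mqfoexvyzm" (len 10), cursors c1@5 c2@10, authorship ....1.....
After op 7 (insert('m')): buffer="mqfoemxvyzmm" (len 12), cursors c1@6 c2@12, authorship ....11.....2
After op 8 (insert('z')): buffer="mqfoemzxvyzmmz" (len 14), cursors c1@7 c2@14, authorship ....111.....22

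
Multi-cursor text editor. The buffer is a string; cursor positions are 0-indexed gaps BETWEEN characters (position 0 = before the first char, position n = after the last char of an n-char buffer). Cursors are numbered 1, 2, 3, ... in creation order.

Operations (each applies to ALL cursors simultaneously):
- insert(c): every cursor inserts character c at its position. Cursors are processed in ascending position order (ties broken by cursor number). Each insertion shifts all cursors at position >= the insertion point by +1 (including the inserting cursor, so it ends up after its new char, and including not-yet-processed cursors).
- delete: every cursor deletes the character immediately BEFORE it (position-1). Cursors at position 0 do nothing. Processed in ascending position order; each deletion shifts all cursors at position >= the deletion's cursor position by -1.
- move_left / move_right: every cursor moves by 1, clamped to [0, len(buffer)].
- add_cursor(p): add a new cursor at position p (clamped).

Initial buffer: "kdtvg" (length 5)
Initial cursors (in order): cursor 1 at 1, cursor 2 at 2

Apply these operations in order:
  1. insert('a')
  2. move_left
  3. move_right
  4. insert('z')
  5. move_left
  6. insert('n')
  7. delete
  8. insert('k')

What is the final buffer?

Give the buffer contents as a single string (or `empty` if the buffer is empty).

After op 1 (insert('a')): buffer="kadatvg" (len 7), cursors c1@2 c2@4, authorship .1.2...
After op 2 (move_left): buffer="kadatvg" (len 7), cursors c1@1 c2@3, authorship .1.2...
After op 3 (move_right): buffer="kadatvg" (len 7), cursors c1@2 c2@4, authorship .1.2...
After op 4 (insert('z')): buffer="kazdaztvg" (len 9), cursors c1@3 c2@6, authorship .11.22...
After op 5 (move_left): buffer="kazdaztvg" (len 9), cursors c1@2 c2@5, authorship .11.22...
After op 6 (insert('n')): buffer="kanzdanztvg" (len 11), cursors c1@3 c2@7, authorship .111.222...
After op 7 (delete): buffer="kazdaztvg" (len 9), cursors c1@2 c2@5, authorship .11.22...
After op 8 (insert('k')): buffer="kakzdakztvg" (len 11), cursors c1@3 c2@7, authorship .111.222...

Answer: kakzdakztvg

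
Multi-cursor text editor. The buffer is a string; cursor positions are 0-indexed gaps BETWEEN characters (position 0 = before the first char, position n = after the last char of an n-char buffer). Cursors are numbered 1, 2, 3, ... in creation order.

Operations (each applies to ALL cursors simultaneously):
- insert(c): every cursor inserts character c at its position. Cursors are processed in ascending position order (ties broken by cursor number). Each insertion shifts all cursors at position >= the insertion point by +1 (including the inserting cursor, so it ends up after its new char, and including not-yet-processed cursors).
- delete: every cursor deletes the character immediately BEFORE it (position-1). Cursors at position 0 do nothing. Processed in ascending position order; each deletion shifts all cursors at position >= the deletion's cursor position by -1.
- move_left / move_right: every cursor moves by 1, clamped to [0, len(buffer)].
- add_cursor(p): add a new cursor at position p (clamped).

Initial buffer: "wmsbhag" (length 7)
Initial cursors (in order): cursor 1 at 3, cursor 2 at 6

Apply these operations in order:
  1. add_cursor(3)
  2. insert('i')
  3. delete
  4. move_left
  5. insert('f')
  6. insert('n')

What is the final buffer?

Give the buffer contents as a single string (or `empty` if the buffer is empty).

After op 1 (add_cursor(3)): buffer="wmsbhag" (len 7), cursors c1@3 c3@3 c2@6, authorship .......
After op 2 (insert('i')): buffer="wmsiibhaig" (len 10), cursors c1@5 c3@5 c2@9, authorship ...13...2.
After op 3 (delete): buffer="wmsbhag" (len 7), cursors c1@3 c3@3 c2@6, authorship .......
After op 4 (move_left): buffer="wmsbhag" (len 7), cursors c1@2 c3@2 c2@5, authorship .......
After op 5 (insert('f')): buffer="wmffsbhfag" (len 10), cursors c1@4 c3@4 c2@8, authorship ..13...2..
After op 6 (insert('n')): buffer="wmffnnsbhfnag" (len 13), cursors c1@6 c3@6 c2@11, authorship ..1313...22..

Answer: wmffnnsbhfnag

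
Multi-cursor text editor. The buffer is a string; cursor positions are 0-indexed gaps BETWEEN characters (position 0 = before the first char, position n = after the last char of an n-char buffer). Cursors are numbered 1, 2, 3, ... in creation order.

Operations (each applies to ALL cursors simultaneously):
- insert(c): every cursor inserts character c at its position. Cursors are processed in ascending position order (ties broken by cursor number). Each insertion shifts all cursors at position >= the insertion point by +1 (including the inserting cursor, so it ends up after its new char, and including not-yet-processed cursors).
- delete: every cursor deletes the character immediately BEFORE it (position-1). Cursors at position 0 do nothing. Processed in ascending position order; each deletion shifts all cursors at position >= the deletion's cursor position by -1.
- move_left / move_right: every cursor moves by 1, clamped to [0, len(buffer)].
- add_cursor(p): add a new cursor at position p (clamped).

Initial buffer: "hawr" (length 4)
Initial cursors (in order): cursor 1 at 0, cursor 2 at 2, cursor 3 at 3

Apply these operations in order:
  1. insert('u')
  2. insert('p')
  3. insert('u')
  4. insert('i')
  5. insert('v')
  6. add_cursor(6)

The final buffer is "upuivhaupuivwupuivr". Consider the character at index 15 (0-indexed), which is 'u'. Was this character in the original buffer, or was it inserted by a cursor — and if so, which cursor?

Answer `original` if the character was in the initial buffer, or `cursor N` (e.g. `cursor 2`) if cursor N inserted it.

Answer: cursor 3

Derivation:
After op 1 (insert('u')): buffer="uhauwur" (len 7), cursors c1@1 c2@4 c3@6, authorship 1..2.3.
After op 2 (insert('p')): buffer="uphaupwupr" (len 10), cursors c1@2 c2@6 c3@9, authorship 11..22.33.
After op 3 (insert('u')): buffer="upuhaupuwupur" (len 13), cursors c1@3 c2@8 c3@12, authorship 111..222.333.
After op 4 (insert('i')): buffer="upuihaupuiwupuir" (len 16), cursors c1@4 c2@10 c3@15, authorship 1111..2222.3333.
After op 5 (insert('v')): buffer="upuivhaupuivwupuivr" (len 19), cursors c1@5 c2@12 c3@18, authorship 11111..22222.33333.
After op 6 (add_cursor(6)): buffer="upuivhaupuivwupuivr" (len 19), cursors c1@5 c4@6 c2@12 c3@18, authorship 11111..22222.33333.
Authorship (.=original, N=cursor N): 1 1 1 1 1 . . 2 2 2 2 2 . 3 3 3 3 3 .
Index 15: author = 3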